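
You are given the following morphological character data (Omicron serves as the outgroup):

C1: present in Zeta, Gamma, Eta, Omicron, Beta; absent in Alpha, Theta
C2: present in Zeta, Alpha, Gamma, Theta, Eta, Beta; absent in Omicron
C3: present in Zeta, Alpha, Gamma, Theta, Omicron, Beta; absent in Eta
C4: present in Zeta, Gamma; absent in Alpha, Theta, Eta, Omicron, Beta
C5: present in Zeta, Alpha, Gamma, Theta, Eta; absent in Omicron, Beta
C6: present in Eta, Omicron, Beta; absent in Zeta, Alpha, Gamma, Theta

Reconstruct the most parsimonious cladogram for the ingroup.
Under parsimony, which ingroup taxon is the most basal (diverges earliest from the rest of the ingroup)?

Beta

Character polarity is set by the outgroup: the derived state is whichever differs from the outgroup's state, so for C1, C3, C6 the derived state is 'absent', and for the remaining characters it is 'present'.
Only Alpha and Theta show the derived state 'absent' for C1, supporting them as a clade.
All ingroup taxa share the derived state 'present' for C2; it defines the ingroup but does not resolve relationships within it.
C3 (derived state 'absent') is unique to Eta (autapomorphy; uninformative for grouping).
C4: derived state 'present' in Gamma and Zeta only — synapomorphy for {Gamma, Zeta}.
C5 (derived state 'present') is shared by Alpha, Eta, Gamma, Theta, and Zeta — a synapomorphy uniting that clade.
C6: derived state 'absent' in Alpha, Gamma, Theta, and Zeta only — synapomorphy for {Alpha, Gamma, Theta, Zeta}.
Most parsimonious ingroup topology: (Beta,(((Gamma,Zeta),(Theta,Alpha)),Eta)).
Beta is sister to the clade containing all other ingroup taxa, so it is the earliest-diverging (most basal) ingroup lineage.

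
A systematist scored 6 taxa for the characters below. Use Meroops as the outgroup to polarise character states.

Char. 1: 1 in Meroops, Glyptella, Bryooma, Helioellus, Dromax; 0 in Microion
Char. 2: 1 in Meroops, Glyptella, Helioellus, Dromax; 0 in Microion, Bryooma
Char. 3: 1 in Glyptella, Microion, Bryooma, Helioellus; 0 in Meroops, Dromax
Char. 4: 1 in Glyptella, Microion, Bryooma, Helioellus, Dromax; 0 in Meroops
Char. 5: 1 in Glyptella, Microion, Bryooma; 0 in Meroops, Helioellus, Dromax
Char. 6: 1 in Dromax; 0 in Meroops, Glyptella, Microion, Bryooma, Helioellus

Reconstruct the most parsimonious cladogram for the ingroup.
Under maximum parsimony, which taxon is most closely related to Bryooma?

Microion

Character polarity is set by the outgroup: the derived state is whichever differs from the outgroup's state, so for Char. 1, Char. 2 the derived state is '0', and for the remaining characters it is '1'.
Char. 1: derived state '0' in Microion only — an autapomorphy, so it tells us nothing about relationships among taxa.
Char. 2 (derived state '0') is shared by Bryooma and Microion — a synapomorphy uniting that clade.
Char. 3: derived state '1' in Bryooma, Glyptella, Helioellus, and Microion only — synapomorphy for {Bryooma, Glyptella, Helioellus, Microion}.
Char. 4 (derived state '1') is shared by all ingroup taxa — unites the whole ingroup.
Char. 5 (derived state '1') is shared by Bryooma, Glyptella, and Microion — a synapomorphy uniting that clade.
Char. 6 (derived state '1') is unique to Dromax (autapomorphy; uninformative for grouping).
Most parsimonious ingroup topology: (((Glyptella,(Microion,Bryooma)),Helioellus),Dromax).
Bryooma and Microion form a cherry on this tree, so they are sister taxa.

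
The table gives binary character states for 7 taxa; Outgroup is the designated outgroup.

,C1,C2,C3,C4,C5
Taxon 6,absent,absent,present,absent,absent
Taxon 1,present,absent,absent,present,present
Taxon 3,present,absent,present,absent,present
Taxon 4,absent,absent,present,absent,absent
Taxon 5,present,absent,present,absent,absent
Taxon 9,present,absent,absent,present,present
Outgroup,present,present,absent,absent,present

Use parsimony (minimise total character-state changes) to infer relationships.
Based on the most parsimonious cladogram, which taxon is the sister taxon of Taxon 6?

Character polarity is set by the outgroup: the derived state is whichever differs from the outgroup's state, so for C1, C2, C5 the derived state is 'absent', and for the remaining characters it is 'present'.
Only Taxon 4 and Taxon 6 show the derived state 'absent' for C1, supporting them as a clade.
C2 (derived state 'absent') is shared by all ingroup taxa — unites the whole ingroup.
Only Taxon 3, Taxon 4, Taxon 5, and Taxon 6 show the derived state 'present' for C3, supporting them as a clade.
C4: derived state 'present' in Taxon 1 and Taxon 9 only — synapomorphy for {Taxon 1, Taxon 9}.
C5: derived state 'absent' in Taxon 4, Taxon 5, and Taxon 6 only — synapomorphy for {Taxon 4, Taxon 5, Taxon 6}.
Most parsimonious ingroup topology: ((((Taxon 4,Taxon 6),Taxon 5),Taxon 3),(Taxon 1,Taxon 9)).
Taxon 6 and Taxon 4 form a cherry on this tree, so they are sister taxa.

Taxon 4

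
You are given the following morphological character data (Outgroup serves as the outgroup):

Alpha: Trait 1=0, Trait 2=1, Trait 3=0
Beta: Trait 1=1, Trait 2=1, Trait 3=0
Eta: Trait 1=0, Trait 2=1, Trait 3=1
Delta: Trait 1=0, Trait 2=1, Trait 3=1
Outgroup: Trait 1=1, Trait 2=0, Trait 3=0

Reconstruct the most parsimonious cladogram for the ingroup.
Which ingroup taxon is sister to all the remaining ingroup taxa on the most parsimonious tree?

Beta

Character polarity is set by the outgroup: the derived state is whichever differs from the outgroup's state, so for Trait 1 the derived state is '0', and for the remaining characters it is '1'.
Trait 1: derived state '0' in Alpha, Delta, and Eta only — synapomorphy for {Alpha, Delta, Eta}.
All ingroup taxa share the derived state '1' for Trait 2; it defines the ingroup but does not resolve relationships within it.
Trait 3: derived state '1' in Delta and Eta only — synapomorphy for {Delta, Eta}.
Most parsimonious ingroup topology: (((Delta,Eta),Alpha),Beta).
Beta is sister to the clade containing all other ingroup taxa, so it is the earliest-diverging (most basal) ingroup lineage.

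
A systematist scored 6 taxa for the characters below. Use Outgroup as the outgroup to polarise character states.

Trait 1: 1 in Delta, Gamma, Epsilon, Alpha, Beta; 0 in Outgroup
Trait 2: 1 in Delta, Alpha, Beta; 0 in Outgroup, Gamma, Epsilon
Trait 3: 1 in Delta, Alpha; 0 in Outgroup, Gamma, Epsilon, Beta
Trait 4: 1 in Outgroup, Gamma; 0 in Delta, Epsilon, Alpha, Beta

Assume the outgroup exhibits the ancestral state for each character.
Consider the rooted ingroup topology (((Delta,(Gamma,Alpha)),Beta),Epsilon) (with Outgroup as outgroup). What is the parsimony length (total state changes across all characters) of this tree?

7

Map each character onto (((Delta,(Gamma,Alpha)),Beta),Epsilon) (rooted by Outgroup) and count the minimum state changes it requires (Fitch parsimony):
Trait 1: 1; Trait 2: 2; Trait 3: 2; Trait 4: 2.
Total tree length = 7.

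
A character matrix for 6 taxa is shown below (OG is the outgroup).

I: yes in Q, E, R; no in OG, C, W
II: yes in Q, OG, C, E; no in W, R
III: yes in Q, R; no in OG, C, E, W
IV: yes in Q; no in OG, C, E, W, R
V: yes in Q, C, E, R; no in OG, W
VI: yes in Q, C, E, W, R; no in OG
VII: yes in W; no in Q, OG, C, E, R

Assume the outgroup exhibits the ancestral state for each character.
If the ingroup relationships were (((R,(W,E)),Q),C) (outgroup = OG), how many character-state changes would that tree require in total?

Map each character onto (((R,(W,E)),Q),C) (rooted by OG) and count the minimum state changes it requires (Fitch parsimony):
I: 2; II: 2; III: 2; IV: 1; V: 2; VI: 1; VII: 1.
Total tree length = 11.

11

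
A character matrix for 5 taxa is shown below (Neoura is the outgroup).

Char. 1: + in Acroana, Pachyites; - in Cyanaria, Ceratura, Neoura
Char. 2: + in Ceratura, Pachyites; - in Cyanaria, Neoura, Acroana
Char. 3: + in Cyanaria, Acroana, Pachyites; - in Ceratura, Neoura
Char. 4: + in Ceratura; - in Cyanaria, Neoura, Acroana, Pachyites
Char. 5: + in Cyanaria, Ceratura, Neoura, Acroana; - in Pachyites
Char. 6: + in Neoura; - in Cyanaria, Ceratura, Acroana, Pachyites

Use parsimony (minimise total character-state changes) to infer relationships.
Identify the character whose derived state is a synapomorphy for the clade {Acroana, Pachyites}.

Char. 1

Character polarity is set by the outgroup: the derived state is whichever differs from the outgroup's state, so for Char. 5, Char. 6 the derived state is '-', and for the remaining characters it is '+'.
Only Acroana and Pachyites show the derived state '+' for Char. 1, supporting them as a clade.
Char. 2 (state '+') occurs in Ceratura and Pachyites but conflicts with the nesting implied by the other characters — most parsimoniously interpreted as homoplasy.
Char. 3 (derived state '+') is shared by Acroana, Cyanaria, and Pachyites — a synapomorphy uniting that clade.
Char. 4 (derived state '+') is unique to Ceratura (autapomorphy; uninformative for grouping).
Char. 5 (derived state '-') is unique to Pachyites (autapomorphy; uninformative for grouping).
Char. 6 (derived state '-') is shared by all ingroup taxa — unites the whole ingroup.
Most parsimonious ingroup topology: (((Acroana,Pachyites),Cyanaria),Ceratura).
The clade {Acroana, Pachyites} is supported by Char. 1: its derived state '+' occurs in exactly those taxa and in no other taxon (including the outgroup).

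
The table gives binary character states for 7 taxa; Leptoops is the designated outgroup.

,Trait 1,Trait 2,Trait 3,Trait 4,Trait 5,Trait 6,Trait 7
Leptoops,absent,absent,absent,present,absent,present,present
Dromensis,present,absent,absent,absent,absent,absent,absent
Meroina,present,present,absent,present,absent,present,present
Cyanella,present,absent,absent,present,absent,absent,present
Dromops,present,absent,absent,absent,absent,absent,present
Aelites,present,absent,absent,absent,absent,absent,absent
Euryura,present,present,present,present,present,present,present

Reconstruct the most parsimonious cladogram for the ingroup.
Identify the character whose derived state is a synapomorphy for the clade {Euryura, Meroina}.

Trait 2

Character polarity is set by the outgroup: the derived state is whichever differs from the outgroup's state, so for Trait 4, Trait 6, Trait 7 the derived state is 'absent', and for the remaining characters it is 'present'.
All ingroup taxa share the derived state 'present' for Trait 1; it defines the ingroup but does not resolve relationships within it.
Only Euryura and Meroina show the derived state 'present' for Trait 2, supporting them as a clade.
Trait 3: derived state 'present' in Euryura only — an autapomorphy, so it tells us nothing about relationships among taxa.
Trait 4: derived state 'absent' in Aelites, Dromensis, and Dromops only — synapomorphy for {Aelites, Dromensis, Dromops}.
Trait 5: derived state 'present' in Euryura only — an autapomorphy, so it tells us nothing about relationships among taxa.
Trait 6: derived state 'absent' in Aelites, Cyanella, Dromensis, and Dromops only — synapomorphy for {Aelites, Cyanella, Dromensis, Dromops}.
Trait 7: derived state 'absent' in Aelites and Dromensis only — synapomorphy for {Aelites, Dromensis}.
Most parsimonious ingroup topology: ((((Dromensis,Aelites),Dromops),Cyanella),(Meroina,Euryura)).
The clade {Euryura, Meroina} is supported by Trait 2: its derived state 'present' occurs in exactly those taxa and in no other taxon (including the outgroup).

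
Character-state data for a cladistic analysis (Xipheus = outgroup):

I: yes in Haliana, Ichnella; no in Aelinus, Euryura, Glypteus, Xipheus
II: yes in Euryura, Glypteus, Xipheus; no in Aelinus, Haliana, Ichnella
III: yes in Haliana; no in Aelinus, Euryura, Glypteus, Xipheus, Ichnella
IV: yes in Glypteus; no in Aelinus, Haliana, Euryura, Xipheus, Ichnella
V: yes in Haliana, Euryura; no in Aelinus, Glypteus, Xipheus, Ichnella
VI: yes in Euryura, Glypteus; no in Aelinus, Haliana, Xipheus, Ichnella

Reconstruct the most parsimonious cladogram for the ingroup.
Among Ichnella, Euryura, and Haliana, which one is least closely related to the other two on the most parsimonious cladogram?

Character polarity is set by the outgroup: the derived state is whichever differs from the outgroup's state, so for II the derived state is 'no', and for the remaining characters it is 'yes'.
I: derived state 'yes' in Haliana and Ichnella only — synapomorphy for {Haliana, Ichnella}.
II: derived state 'no' in Aelinus, Haliana, and Ichnella only — synapomorphy for {Aelinus, Haliana, Ichnella}.
III (derived state 'yes') is unique to Haliana (autapomorphy; uninformative for grouping).
IV: derived state 'yes' in Glypteus only — an autapomorphy, so it tells us nothing about relationships among taxa.
V groups Euryura and Haliana, which is incompatible with the clades supported by the remaining characters; treating it as convergent (homoplasy) costs fewer steps than any alternative tree.
Only Euryura and Glypteus show the derived state 'yes' for VI, supporting them as a clade.
Most parsimonious ingroup topology: (((Haliana,Ichnella),Aelinus),(Euryura,Glypteus)).
Ichnella and Haliana share a more recent common ancestor with each other than either does with Euryura, so Euryura is the least closely related of the three.

Euryura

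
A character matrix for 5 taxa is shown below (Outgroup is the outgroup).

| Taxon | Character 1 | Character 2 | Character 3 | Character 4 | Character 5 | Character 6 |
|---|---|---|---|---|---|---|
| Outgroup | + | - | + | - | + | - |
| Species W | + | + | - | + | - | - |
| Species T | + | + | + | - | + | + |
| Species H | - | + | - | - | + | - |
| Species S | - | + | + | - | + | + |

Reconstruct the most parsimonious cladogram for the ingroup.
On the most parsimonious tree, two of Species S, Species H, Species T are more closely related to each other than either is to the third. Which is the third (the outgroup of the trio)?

Character polarity is set by the outgroup: the derived state is whichever differs from the outgroup's state, so for Character 1, Character 3, Character 5 the derived state is '-', and for the remaining characters it is '+'.
Character 1 groups Species H and Species S, which is incompatible with the clades supported by the remaining characters; treating it as convergent (homoplasy) costs fewer steps than any alternative tree.
All ingroup taxa share the derived state '+' for Character 2; it defines the ingroup but does not resolve relationships within it.
Character 3: derived state '-' in Species H and Species W only — synapomorphy for {Species H, Species W}.
Character 4 (derived state '+') is unique to Species W (autapomorphy; uninformative for grouping).
Character 5: derived state '-' in Species W only — an autapomorphy, so it tells us nothing about relationships among taxa.
Only Species S and Species T show the derived state '+' for Character 6, supporting them as a clade.
Most parsimonious ingroup topology: ((Species W,Species H),(Species T,Species S)).
Species S and Species T share a more recent common ancestor with each other than either does with Species H, so Species H is the least closely related of the three.

Species H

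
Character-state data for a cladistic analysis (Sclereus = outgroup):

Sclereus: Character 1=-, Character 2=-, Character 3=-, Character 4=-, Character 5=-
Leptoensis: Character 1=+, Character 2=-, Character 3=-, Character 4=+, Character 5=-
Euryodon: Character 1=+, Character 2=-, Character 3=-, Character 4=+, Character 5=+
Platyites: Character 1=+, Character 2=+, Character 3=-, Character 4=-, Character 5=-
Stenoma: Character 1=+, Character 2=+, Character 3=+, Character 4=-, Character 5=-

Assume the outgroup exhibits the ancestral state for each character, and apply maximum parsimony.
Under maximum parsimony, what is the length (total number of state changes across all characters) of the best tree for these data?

The outgroup has state '-' for every character, so '+' is the derived state throughout.
All ingroup taxa share the derived state '+' for Character 1; it defines the ingroup but does not resolve relationships within it.
Only Platyites and Stenoma show the derived state '+' for Character 2, supporting them as a clade.
Character 3: derived state '+' in Stenoma only — an autapomorphy, so it tells us nothing about relationships among taxa.
Character 4: derived state '+' in Euryodon and Leptoensis only — synapomorphy for {Euryodon, Leptoensis}.
Character 5 (derived state '+') is unique to Euryodon (autapomorphy; uninformative for grouping).
Most parsimonious ingroup topology: ((Leptoensis,Euryodon),(Platyites,Stenoma)).
Changes per character on this tree: Character 1: 1; Character 2: 1; Character 3: 1; Character 4: 1; Character 5: 1.
Total = 5.

5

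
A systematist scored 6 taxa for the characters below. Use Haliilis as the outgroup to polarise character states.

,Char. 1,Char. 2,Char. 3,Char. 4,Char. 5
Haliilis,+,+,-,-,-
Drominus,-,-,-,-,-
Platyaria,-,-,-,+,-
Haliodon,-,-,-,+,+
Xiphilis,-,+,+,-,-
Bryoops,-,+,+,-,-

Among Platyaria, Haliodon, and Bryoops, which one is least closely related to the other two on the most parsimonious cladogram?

Character polarity is set by the outgroup: the derived state is whichever differs from the outgroup's state, so for Char. 1, Char. 2 the derived state is '-', and for the remaining characters it is '+'.
Char. 1 (derived state '-') is shared by all ingroup taxa — unites the whole ingroup.
Char. 2: derived state '-' in Drominus, Haliodon, and Platyaria only — synapomorphy for {Drominus, Haliodon, Platyaria}.
Only Bryoops and Xiphilis show the derived state '+' for Char. 3, supporting them as a clade.
Only Haliodon and Platyaria show the derived state '+' for Char. 4, supporting them as a clade.
Char. 5: derived state '+' in Haliodon only — an autapomorphy, so it tells us nothing about relationships among taxa.
Most parsimonious ingroup topology: (((Haliodon,Platyaria),Drominus),(Bryoops,Xiphilis)).
Platyaria and Haliodon share a more recent common ancestor with each other than either does with Bryoops, so Bryoops is the least closely related of the three.

Bryoops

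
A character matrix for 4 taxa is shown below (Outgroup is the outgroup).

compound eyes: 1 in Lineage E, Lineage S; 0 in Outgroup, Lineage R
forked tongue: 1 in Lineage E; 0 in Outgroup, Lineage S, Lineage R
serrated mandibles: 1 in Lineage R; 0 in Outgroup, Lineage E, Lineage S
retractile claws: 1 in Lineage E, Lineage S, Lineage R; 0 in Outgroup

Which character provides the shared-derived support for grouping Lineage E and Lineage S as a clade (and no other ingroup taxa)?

The outgroup has state '0' for every character, so '1' is the derived state throughout.
compound eyes: derived state '1' in Lineage E and Lineage S only — synapomorphy for {Lineage E, Lineage S}.
forked tongue (derived state '1') is unique to Lineage E (autapomorphy; uninformative for grouping).
serrated mandibles: derived state '1' in Lineage R only — an autapomorphy, so it tells us nothing about relationships among taxa.
retractile claws (derived state '1') is shared by all ingroup taxa — unites the whole ingroup.
Most parsimonious ingroup topology: ((Lineage E,Lineage S),Lineage R).
The clade {Lineage E, Lineage S} is supported by compound eyes: its derived state '1' occurs in exactly those taxa and in no other taxon (including the outgroup).

compound eyes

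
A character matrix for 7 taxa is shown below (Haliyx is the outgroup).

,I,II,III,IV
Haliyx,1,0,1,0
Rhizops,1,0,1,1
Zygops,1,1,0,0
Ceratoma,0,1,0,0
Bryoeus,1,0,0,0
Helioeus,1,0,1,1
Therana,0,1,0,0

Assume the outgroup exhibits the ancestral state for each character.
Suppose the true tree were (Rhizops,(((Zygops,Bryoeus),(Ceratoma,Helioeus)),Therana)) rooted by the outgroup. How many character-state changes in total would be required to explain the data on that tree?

9

Map each character onto (Rhizops,(((Zygops,Bryoeus),(Ceratoma,Helioeus)),Therana)) (rooted by Haliyx) and count the minimum state changes it requires (Fitch parsimony):
I: 2; II: 3; III: 2; IV: 2.
Total tree length = 9.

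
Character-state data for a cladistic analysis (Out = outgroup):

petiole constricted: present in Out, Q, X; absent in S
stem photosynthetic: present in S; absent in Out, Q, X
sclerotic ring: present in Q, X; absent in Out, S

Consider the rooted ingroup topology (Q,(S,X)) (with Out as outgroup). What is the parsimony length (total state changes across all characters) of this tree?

4

Map each character onto (Q,(S,X)) (rooted by Out) and count the minimum state changes it requires (Fitch parsimony):
petiole constricted: 1; stem photosynthetic: 1; sclerotic ring: 2.
Total tree length = 4.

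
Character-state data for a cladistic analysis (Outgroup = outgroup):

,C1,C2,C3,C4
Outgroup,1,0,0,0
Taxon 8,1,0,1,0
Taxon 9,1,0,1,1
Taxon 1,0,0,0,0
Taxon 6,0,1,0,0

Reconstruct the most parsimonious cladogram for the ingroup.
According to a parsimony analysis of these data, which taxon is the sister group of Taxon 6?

Taxon 1

Character polarity is set by the outgroup: the derived state is whichever differs from the outgroup's state, so for C1 the derived state is '0', and for the remaining characters it is '1'.
Only Taxon 1 and Taxon 6 show the derived state '0' for C1, supporting them as a clade.
C2: derived state '1' in Taxon 6 only — an autapomorphy, so it tells us nothing about relationships among taxa.
Only Taxon 8 and Taxon 9 show the derived state '1' for C3, supporting them as a clade.
C4 (derived state '1') is unique to Taxon 9 (autapomorphy; uninformative for grouping).
Most parsimonious ingroup topology: ((Taxon 8,Taxon 9),(Taxon 1,Taxon 6)).
Taxon 6 and Taxon 1 form a cherry on this tree, so they are sister taxa.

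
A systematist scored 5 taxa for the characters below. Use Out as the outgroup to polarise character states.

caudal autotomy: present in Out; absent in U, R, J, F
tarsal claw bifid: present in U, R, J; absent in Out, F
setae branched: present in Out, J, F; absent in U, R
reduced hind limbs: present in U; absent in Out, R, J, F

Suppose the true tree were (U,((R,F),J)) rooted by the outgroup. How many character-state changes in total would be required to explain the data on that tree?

Map each character onto (U,((R,F),J)) (rooted by Out) and count the minimum state changes it requires (Fitch parsimony):
caudal autotomy: 1; tarsal claw bifid: 2; setae branched: 2; reduced hind limbs: 1.
Total tree length = 6.

6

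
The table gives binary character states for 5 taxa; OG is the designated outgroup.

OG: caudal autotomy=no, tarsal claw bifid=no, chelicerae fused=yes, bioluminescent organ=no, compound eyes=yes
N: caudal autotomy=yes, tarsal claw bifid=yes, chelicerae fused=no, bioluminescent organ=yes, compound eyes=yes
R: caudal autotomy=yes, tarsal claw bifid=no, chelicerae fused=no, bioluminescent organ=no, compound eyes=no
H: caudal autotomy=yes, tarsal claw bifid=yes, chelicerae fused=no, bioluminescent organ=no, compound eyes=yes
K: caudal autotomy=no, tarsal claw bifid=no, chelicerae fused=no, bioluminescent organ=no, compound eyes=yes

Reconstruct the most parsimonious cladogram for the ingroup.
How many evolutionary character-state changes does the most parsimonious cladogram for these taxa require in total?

Character polarity is set by the outgroup: the derived state is whichever differs from the outgroup's state, so for chelicerae fused, compound eyes the derived state is 'no', and for the remaining characters it is 'yes'.
Only H, N, and R show the derived state 'yes' for caudal autotomy, supporting them as a clade.
tarsal claw bifid (derived state 'yes') is shared by H and N — a synapomorphy uniting that clade.
chelicerae fused (derived state 'no') is shared by all ingroup taxa — unites the whole ingroup.
bioluminescent organ: derived state 'yes' in N only — an autapomorphy, so it tells us nothing about relationships among taxa.
compound eyes (derived state 'no') is unique to R (autapomorphy; uninformative for grouping).
Most parsimonious ingroup topology: (((N,H),R),K).
Changes per character on this tree: caudal autotomy: 1; tarsal claw bifid: 1; chelicerae fused: 1; bioluminescent organ: 1; compound eyes: 1.
Total = 5.

5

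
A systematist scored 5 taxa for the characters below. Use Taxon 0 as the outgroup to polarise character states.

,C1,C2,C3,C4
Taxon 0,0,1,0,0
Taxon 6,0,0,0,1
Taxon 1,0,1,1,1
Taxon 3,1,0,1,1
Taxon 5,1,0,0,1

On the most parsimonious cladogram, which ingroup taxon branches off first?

Character polarity is set by the outgroup: the derived state is whichever differs from the outgroup's state, so for C2 the derived state is '0', and for the remaining characters it is '1'.
C1 (derived state '1') is shared by Taxon 3 and Taxon 5 — a synapomorphy uniting that clade.
Only Taxon 3, Taxon 5, and Taxon 6 show the derived state '0' for C2, supporting them as a clade.
C3 (state '1') occurs in Taxon 1 and Taxon 3 but conflicts with the nesting implied by the other characters — most parsimoniously interpreted as homoplasy.
All ingroup taxa share the derived state '1' for C4; it defines the ingroup but does not resolve relationships within it.
Most parsimonious ingroup topology: ((Taxon 6,(Taxon 3,Taxon 5)),Taxon 1).
Taxon 1 is sister to the clade containing all other ingroup taxa, so it is the earliest-diverging (most basal) ingroup lineage.

Taxon 1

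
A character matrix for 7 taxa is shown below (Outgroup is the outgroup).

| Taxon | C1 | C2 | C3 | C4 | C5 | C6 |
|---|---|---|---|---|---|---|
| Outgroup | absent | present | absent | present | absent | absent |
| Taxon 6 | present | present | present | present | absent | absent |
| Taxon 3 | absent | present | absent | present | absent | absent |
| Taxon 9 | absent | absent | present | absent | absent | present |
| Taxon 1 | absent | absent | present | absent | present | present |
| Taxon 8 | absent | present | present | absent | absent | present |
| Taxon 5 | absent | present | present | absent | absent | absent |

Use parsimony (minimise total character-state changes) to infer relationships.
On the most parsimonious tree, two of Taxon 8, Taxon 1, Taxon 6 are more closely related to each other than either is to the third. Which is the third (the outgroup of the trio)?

Character polarity is set by the outgroup: the derived state is whichever differs from the outgroup's state, so for C2, C4 the derived state is 'absent', and for the remaining characters it is 'present'.
C1 (derived state 'present') is unique to Taxon 6 (autapomorphy; uninformative for grouping).
Only Taxon 1 and Taxon 9 show the derived state 'absent' for C2, supporting them as a clade.
C3: derived state 'present' in Taxon 1, Taxon 5, Taxon 6, Taxon 8, and Taxon 9 only — synapomorphy for {Taxon 1, Taxon 5, Taxon 6, Taxon 8, Taxon 9}.
C4 (derived state 'absent') is shared by Taxon 1, Taxon 5, Taxon 8, and Taxon 9 — a synapomorphy uniting that clade.
C5: derived state 'present' in Taxon 1 only — an autapomorphy, so it tells us nothing about relationships among taxa.
C6 (derived state 'present') is shared by Taxon 1, Taxon 8, and Taxon 9 — a synapomorphy uniting that clade.
Most parsimonious ingroup topology: ((Taxon 6,(((Taxon 9,Taxon 1),Taxon 8),Taxon 5)),Taxon 3).
Taxon 1 and Taxon 8 share a more recent common ancestor with each other than either does with Taxon 6, so Taxon 6 is the least closely related of the three.

Taxon 6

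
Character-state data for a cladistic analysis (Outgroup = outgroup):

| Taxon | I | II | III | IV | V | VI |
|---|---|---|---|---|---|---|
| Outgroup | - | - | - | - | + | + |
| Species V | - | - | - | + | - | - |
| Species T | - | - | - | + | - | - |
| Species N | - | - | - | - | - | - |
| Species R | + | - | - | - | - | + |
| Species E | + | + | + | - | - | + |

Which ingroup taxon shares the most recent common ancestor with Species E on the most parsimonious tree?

Species R

Character polarity is set by the outgroup: the derived state is whichever differs from the outgroup's state, so for V, VI the derived state is '-', and for the remaining characters it is '+'.
I (derived state '+') is shared by Species E and Species R — a synapomorphy uniting that clade.
II (derived state '+') is unique to Species E (autapomorphy; uninformative for grouping).
III: derived state '+' in Species E only — an autapomorphy, so it tells us nothing about relationships among taxa.
IV: derived state '+' in Species T and Species V only — synapomorphy for {Species T, Species V}.
All ingroup taxa share the derived state '-' for V; it defines the ingroup but does not resolve relationships within it.
VI: derived state '-' in Species N, Species T, and Species V only — synapomorphy for {Species N, Species T, Species V}.
Most parsimonious ingroup topology: (((Species V,Species T),Species N),(Species R,Species E)).
Species E and Species R form a cherry on this tree, so they are sister taxa.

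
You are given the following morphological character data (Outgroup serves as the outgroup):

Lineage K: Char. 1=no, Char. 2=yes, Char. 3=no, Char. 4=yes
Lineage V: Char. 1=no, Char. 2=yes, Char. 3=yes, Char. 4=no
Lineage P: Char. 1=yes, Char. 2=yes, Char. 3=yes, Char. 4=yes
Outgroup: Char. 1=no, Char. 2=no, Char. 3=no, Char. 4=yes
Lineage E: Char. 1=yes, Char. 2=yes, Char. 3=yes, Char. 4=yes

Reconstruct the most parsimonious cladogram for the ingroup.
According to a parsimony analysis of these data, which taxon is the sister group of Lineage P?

Lineage E

Character polarity is set by the outgroup: the derived state is whichever differs from the outgroup's state, so for Char. 4 the derived state is 'no', and for the remaining characters it is 'yes'.
Char. 1: derived state 'yes' in Lineage E and Lineage P only — synapomorphy for {Lineage E, Lineage P}.
Char. 2 (derived state 'yes') is shared by all ingroup taxa — unites the whole ingroup.
Char. 3 (derived state 'yes') is shared by Lineage E, Lineage P, and Lineage V — a synapomorphy uniting that clade.
Char. 4 (derived state 'no') is unique to Lineage V (autapomorphy; uninformative for grouping).
Most parsimonious ingroup topology: (((Lineage E,Lineage P),Lineage V),Lineage K).
Lineage P and Lineage E form a cherry on this tree, so they are sister taxa.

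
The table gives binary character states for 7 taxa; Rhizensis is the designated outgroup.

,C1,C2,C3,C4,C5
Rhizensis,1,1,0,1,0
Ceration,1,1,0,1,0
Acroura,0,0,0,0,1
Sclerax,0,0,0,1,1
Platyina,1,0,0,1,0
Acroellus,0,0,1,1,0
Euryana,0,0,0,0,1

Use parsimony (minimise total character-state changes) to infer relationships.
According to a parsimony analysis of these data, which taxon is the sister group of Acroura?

Character polarity is set by the outgroup: the derived state is whichever differs from the outgroup's state, so for C1, C2, C4 the derived state is '0', and for the remaining characters it is '1'.
C1 (derived state '0') is shared by Acroellus, Acroura, Euryana, and Sclerax — a synapomorphy uniting that clade.
C2 (derived state '0') is shared by Acroellus, Acroura, Euryana, Platyina, and Sclerax — a synapomorphy uniting that clade.
C3 (derived state '1') is unique to Acroellus (autapomorphy; uninformative for grouping).
Only Acroura and Euryana show the derived state '0' for C4, supporting them as a clade.
C5 (derived state '1') is shared by Acroura, Euryana, and Sclerax — a synapomorphy uniting that clade.
Most parsimonious ingroup topology: (Ceration,((((Acroura,Euryana),Sclerax),Acroellus),Platyina)).
Acroura and Euryana form a cherry on this tree, so they are sister taxa.

Euryana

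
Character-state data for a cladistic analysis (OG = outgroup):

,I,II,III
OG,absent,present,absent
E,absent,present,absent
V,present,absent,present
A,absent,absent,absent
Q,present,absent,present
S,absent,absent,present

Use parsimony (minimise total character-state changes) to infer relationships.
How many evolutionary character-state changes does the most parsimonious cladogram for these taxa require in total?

3

Character polarity is set by the outgroup: the derived state is whichever differs from the outgroup's state, so for II the derived state is 'absent', and for the remaining characters it is 'present'.
I (derived state 'present') is shared by Q and V — a synapomorphy uniting that clade.
II (derived state 'absent') is shared by A, Q, S, and V — a synapomorphy uniting that clade.
III: derived state 'present' in Q, S, and V only — synapomorphy for {Q, S, V}.
Most parsimonious ingroup topology: (E,(((V,Q),S),A)).
Changes per character on this tree: I: 1; II: 1; III: 1.
Total = 3.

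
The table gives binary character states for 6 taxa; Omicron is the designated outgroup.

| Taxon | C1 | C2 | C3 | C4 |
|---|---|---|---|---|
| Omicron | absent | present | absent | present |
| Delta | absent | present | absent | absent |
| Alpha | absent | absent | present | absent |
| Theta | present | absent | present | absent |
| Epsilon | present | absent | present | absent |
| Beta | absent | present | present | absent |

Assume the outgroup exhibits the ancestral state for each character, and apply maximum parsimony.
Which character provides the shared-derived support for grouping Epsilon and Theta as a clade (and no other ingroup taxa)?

Character polarity is set by the outgroup: the derived state is whichever differs from the outgroup's state, so for C2, C4 the derived state is 'absent', and for the remaining characters it is 'present'.
Only Epsilon and Theta show the derived state 'present' for C1, supporting them as a clade.
C2 (derived state 'absent') is shared by Alpha, Epsilon, and Theta — a synapomorphy uniting that clade.
Only Alpha, Beta, Epsilon, and Theta show the derived state 'present' for C3, supporting them as a clade.
All ingroup taxa share the derived state 'absent' for C4; it defines the ingroup but does not resolve relationships within it.
Most parsimonious ingroup topology: (Delta,((Alpha,(Theta,Epsilon)),Beta)).
The clade {Epsilon, Theta} is supported by C1: its derived state 'present' occurs in exactly those taxa and in no other taxon (including the outgroup).

C1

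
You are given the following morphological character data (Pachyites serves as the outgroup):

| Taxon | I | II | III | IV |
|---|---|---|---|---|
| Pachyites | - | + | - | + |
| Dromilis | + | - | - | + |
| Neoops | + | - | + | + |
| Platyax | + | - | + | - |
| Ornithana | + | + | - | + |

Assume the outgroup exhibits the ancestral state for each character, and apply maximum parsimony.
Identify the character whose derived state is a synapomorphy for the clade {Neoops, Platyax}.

Character polarity is set by the outgroup: the derived state is whichever differs from the outgroup's state, so for II, IV the derived state is '-', and for the remaining characters it is '+'.
All ingroup taxa share the derived state '+' for I; it defines the ingroup but does not resolve relationships within it.
II (derived state '-') is shared by Dromilis, Neoops, and Platyax — a synapomorphy uniting that clade.
III (derived state '+') is shared by Neoops and Platyax — a synapomorphy uniting that clade.
IV (derived state '-') is unique to Platyax (autapomorphy; uninformative for grouping).
Most parsimonious ingroup topology: ((Dromilis,(Neoops,Platyax)),Ornithana).
The clade {Neoops, Platyax} is supported by III: its derived state '+' occurs in exactly those taxa and in no other taxon (including the outgroup).

III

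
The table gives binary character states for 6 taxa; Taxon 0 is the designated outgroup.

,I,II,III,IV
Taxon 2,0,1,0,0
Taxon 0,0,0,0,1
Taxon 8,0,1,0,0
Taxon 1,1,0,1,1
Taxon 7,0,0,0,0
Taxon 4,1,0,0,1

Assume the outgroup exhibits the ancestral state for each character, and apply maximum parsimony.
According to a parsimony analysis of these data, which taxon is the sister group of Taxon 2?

Character polarity is set by the outgroup: the derived state is whichever differs from the outgroup's state, so for IV the derived state is '0', and for the remaining characters it is '1'.
I: derived state '1' in Taxon 1 and Taxon 4 only — synapomorphy for {Taxon 1, Taxon 4}.
II: derived state '1' in Taxon 2 and Taxon 8 only — synapomorphy for {Taxon 2, Taxon 8}.
III: derived state '1' in Taxon 1 only — an autapomorphy, so it tells us nothing about relationships among taxa.
IV (derived state '0') is shared by Taxon 2, Taxon 7, and Taxon 8 — a synapomorphy uniting that clade.
Most parsimonious ingroup topology: ((Taxon 4,Taxon 1),(Taxon 7,(Taxon 8,Taxon 2))).
Taxon 2 and Taxon 8 form a cherry on this tree, so they are sister taxa.

Taxon 8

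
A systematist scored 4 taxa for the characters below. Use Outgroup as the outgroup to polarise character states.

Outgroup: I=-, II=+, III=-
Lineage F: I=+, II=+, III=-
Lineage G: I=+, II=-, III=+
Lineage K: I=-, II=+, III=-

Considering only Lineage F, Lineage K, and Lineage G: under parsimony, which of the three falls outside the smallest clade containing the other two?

Character polarity is set by the outgroup: the derived state is whichever differs from the outgroup's state, so for II the derived state is '-', and for the remaining characters it is '+'.
Only Lineage F and Lineage G show the derived state '+' for I, supporting them as a clade.
II: derived state '-' in Lineage G only — an autapomorphy, so it tells us nothing about relationships among taxa.
III: derived state '+' in Lineage G only — an autapomorphy, so it tells us nothing about relationships among taxa.
Most parsimonious ingroup topology: ((Lineage F,Lineage G),Lineage K).
Lineage F and Lineage G share a more recent common ancestor with each other than either does with Lineage K, so Lineage K is the least closely related of the three.

Lineage K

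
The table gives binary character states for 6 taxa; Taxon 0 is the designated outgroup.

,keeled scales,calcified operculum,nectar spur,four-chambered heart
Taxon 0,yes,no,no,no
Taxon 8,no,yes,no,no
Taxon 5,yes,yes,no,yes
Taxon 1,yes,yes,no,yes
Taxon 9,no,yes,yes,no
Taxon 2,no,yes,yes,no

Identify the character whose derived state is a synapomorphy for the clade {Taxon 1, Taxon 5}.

four-chambered heart

Character polarity is set by the outgroup: the derived state is whichever differs from the outgroup's state, so for keeled scales the derived state is 'no', and for the remaining characters it is 'yes'.
keeled scales (derived state 'no') is shared by Taxon 2, Taxon 8, and Taxon 9 — a synapomorphy uniting that clade.
calcified operculum (derived state 'yes') is shared by all ingroup taxa — unites the whole ingroup.
nectar spur: derived state 'yes' in Taxon 2 and Taxon 9 only — synapomorphy for {Taxon 2, Taxon 9}.
Only Taxon 1 and Taxon 5 show the derived state 'yes' for four-chambered heart, supporting them as a clade.
Most parsimonious ingroup topology: ((Taxon 8,(Taxon 9,Taxon 2)),(Taxon 5,Taxon 1)).
The clade {Taxon 1, Taxon 5} is supported by four-chambered heart: its derived state 'yes' occurs in exactly those taxa and in no other taxon (including the outgroup).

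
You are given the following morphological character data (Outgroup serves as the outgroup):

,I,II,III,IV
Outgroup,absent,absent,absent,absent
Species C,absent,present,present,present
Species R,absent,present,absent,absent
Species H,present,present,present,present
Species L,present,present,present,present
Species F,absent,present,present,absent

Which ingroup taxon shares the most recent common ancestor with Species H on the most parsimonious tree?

Species L

The outgroup has state 'absent' for every character, so 'present' is the derived state throughout.
Only Species H and Species L show the derived state 'present' for I, supporting them as a clade.
II (derived state 'present') is shared by all ingroup taxa — unites the whole ingroup.
III (derived state 'present') is shared by Species C, Species F, Species H, and Species L — a synapomorphy uniting that clade.
Only Species C, Species H, and Species L show the derived state 'present' for IV, supporting them as a clade.
Most parsimonious ingroup topology: (((Species C,(Species H,Species L)),Species F),Species R).
Species H and Species L form a cherry on this tree, so they are sister taxa.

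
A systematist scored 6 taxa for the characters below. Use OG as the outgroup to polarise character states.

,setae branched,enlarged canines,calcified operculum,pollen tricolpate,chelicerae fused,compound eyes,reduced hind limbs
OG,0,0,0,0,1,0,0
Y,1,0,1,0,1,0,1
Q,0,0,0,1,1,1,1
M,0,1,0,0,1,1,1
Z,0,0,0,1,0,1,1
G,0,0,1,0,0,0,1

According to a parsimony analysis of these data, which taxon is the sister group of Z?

Character polarity is set by the outgroup: the derived state is whichever differs from the outgroup's state, so for chelicerae fused the derived state is '0', and for the remaining characters it is '1'.
setae branched: derived state '1' in Y only — an autapomorphy, so it tells us nothing about relationships among taxa.
enlarged canines (derived state '1') is unique to M (autapomorphy; uninformative for grouping).
Only G and Y show the derived state '1' for calcified operculum, supporting them as a clade.
Only Q and Z show the derived state '1' for pollen tricolpate, supporting them as a clade.
chelicerae fused (state '0') occurs in G and Z but conflicts with the nesting implied by the other characters — most parsimoniously interpreted as homoplasy.
compound eyes (derived state '1') is shared by M, Q, and Z — a synapomorphy uniting that clade.
reduced hind limbs (derived state '1') is shared by all ingroup taxa — unites the whole ingroup.
Most parsimonious ingroup topology: ((Y,G),((Q,Z),M)).
Z and Q form a cherry on this tree, so they are sister taxa.

Q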